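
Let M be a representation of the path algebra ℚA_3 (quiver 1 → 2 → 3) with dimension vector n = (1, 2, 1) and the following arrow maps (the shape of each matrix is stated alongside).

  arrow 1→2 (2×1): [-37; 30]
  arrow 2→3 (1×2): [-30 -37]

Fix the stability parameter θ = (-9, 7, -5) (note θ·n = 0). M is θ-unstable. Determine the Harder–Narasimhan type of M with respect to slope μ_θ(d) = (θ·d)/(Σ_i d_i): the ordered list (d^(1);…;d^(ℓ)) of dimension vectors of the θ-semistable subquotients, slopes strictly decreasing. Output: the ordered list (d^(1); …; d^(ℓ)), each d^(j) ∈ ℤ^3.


Interval decomposition of M: I[1,2], I[2,3].
HN type (ℓ=3): μ^(1)=7; μ^(2)=1; μ^(3)=-9

((0, 1, 0); (0, 1, 1); (1, 0, 0))


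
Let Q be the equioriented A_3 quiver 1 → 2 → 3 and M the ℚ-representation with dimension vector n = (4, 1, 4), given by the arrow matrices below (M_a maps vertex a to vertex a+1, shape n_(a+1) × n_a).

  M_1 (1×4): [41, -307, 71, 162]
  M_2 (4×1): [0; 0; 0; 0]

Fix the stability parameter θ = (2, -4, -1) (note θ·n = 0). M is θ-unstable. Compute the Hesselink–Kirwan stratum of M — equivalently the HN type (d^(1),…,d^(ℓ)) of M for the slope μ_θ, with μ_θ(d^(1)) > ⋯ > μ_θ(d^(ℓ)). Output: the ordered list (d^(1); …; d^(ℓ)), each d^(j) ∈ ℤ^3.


Barcode: M ≅ I[1,1]^3, I[1,2], I[3,3]^4. HN layers by μ_θ (2 steps, strictly decreasing):
  μ^(1)=2; μ^(2)=-1

((3, 0, 0); (1, 1, 4))


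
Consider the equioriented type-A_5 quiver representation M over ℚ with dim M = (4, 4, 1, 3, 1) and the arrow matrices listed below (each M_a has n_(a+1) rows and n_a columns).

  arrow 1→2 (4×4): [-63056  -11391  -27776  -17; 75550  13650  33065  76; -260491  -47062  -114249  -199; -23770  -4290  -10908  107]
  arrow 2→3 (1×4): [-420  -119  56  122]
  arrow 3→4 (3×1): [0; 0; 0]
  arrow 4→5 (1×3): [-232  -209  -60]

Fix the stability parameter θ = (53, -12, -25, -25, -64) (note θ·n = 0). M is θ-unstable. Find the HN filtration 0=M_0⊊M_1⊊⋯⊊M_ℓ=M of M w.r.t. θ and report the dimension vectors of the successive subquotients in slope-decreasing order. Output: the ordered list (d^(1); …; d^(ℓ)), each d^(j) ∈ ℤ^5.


Via rank(M_{q-1}∘⋯∘M_p): M ≅ I[1,2]^3, I[1,3], I[4,4]^2, I[4,5].
μ_θ-semistable layers: μ^(1)=41/2; μ^(2)=16/3; μ^(3)=-25; μ^(4)=-89/2

((3, 3, 0, 0, 0); (1, 1, 1, 0, 0); (0, 0, 0, 2, 0); (0, 0, 0, 1, 1))


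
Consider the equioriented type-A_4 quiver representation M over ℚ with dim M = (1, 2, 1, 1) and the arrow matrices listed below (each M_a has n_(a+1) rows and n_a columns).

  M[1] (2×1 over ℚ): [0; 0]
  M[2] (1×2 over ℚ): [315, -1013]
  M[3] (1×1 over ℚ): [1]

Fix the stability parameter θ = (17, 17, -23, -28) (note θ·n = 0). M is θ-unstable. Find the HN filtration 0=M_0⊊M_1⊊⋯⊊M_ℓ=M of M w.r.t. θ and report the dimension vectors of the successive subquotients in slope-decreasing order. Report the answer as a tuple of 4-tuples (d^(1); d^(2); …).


Interval decomposition of M: I[1,1], I[2,2], I[2,4].
HN type (ℓ=2): μ^(1)=17; μ^(2)=-34/3

((1, 1, 0, 0); (0, 1, 1, 1))


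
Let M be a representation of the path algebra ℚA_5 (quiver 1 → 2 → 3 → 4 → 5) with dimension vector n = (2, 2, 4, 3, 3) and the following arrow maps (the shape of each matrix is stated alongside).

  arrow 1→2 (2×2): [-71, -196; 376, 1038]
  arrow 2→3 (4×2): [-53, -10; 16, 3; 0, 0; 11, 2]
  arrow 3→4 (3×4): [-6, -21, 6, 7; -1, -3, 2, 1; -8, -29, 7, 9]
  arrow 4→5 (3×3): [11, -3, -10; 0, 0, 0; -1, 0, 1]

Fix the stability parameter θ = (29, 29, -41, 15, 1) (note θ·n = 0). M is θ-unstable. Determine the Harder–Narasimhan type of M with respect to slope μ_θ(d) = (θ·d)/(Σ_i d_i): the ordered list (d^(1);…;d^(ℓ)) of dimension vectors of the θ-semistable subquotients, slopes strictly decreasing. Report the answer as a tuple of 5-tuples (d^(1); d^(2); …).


Barcode: M ≅ I[1,4], I[1,5], I[3,3], I[3,5], I[5,5]. HN layers by μ_θ (5 steps, strictly decreasing):
  μ^(1)=15; μ^(2)=8; μ^(3)=17/3; μ^(4)=1; μ^(5)=-41

((0, 0, 0, 1, 0); (0, 0, 0, 2, 2); (2, 2, 2, 0, 0); (0, 0, 0, 0, 1); (0, 0, 2, 0, 0))


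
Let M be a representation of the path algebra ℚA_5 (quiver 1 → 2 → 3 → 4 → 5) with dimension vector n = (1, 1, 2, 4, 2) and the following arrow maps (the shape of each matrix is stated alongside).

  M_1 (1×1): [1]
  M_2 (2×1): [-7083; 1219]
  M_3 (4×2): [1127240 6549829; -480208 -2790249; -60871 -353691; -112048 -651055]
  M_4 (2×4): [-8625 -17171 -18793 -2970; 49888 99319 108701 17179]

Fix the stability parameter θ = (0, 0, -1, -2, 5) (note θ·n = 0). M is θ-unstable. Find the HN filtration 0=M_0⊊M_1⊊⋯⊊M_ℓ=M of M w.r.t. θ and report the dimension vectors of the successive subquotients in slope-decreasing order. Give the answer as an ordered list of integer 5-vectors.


Via rank(M_{q-1}∘⋯∘M_p): M ≅ I[1,4], I[3,5], I[4,4], I[4,5].
μ_θ-semistable layers: μ^(1)=5; μ^(2)=-3/4; μ^(3)=-3/2; μ^(4)=-2

((0, 0, 0, 0, 2); (1, 1, 1, 1, 0); (0, 0, 1, 1, 0); (0, 0, 0, 2, 0))


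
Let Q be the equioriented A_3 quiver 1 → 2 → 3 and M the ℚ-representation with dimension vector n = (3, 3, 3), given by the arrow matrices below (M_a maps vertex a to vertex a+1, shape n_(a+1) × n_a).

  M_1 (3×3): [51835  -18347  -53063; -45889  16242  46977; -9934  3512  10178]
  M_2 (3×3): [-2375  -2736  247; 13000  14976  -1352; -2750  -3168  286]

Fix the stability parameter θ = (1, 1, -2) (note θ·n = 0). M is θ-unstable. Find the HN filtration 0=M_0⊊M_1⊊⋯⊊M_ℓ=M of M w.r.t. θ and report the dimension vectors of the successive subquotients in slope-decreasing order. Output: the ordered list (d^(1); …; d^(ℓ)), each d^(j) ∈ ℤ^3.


Barcode: M ≅ I[1,2]^2, I[1,3], I[3,3]^2. HN layers by μ_θ (3 steps, strictly decreasing):
  μ^(1)=1; μ^(2)=0; μ^(3)=-2

((2, 2, 0); (1, 1, 1); (0, 0, 2))


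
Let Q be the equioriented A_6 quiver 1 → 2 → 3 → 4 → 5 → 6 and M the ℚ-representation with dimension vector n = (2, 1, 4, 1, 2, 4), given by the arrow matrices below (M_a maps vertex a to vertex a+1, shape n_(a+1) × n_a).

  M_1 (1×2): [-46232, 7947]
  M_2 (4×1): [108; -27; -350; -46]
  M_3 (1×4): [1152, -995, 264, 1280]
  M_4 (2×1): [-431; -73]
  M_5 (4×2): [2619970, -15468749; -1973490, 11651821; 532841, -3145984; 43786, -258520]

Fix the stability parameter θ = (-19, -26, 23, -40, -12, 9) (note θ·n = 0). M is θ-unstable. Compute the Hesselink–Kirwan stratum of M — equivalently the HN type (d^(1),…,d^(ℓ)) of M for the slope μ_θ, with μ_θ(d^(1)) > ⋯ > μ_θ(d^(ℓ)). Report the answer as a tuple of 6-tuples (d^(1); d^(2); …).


Via rank(M_{q-1}∘⋯∘M_p): M ≅ I[1,1], I[1,6], I[3,3]^3, I[5,6], I[6,6]^2.
μ_θ-semistable layers: μ^(1)=23; μ^(2)=9; μ^(3)=-29/3; μ^(4)=-12; μ^(5)=-19; μ^(6)=-45/2

((0, 0, 3, 0, 0, 0); (0, 0, 0, 0, 0, 4); (0, 0, 1, 1, 1, 0); (0, 0, 0, 0, 1, 0); (1, 0, 0, 0, 0, 0); (1, 1, 0, 0, 0, 0))


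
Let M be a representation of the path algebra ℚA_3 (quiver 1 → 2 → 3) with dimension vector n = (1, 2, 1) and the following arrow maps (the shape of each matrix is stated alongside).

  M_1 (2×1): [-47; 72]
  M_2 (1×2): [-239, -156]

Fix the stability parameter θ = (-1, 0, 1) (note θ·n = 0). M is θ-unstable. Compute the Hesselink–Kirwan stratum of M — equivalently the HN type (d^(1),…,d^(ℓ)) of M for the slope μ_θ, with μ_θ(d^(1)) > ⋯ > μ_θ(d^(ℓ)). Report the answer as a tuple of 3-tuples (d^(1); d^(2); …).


Barcode: M ≅ I[1,3], I[2,2]. HN layers by μ_θ (3 steps, strictly decreasing):
  μ^(1)=1; μ^(2)=0; μ^(3)=-1

((0, 0, 1); (0, 2, 0); (1, 0, 0))


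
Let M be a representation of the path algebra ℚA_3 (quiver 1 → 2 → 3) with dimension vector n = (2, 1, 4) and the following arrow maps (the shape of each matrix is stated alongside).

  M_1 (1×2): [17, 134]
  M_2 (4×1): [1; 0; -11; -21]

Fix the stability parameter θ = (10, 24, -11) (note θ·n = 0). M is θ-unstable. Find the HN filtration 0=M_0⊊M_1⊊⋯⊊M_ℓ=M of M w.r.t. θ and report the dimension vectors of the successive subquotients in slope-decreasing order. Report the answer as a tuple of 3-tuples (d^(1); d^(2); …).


Via rank(M_{q-1}∘⋯∘M_p): M ≅ I[1,1], I[1,3], I[3,3]^3.
μ_θ-semistable layers: μ^(1)=10; μ^(2)=23/3; μ^(3)=-11

((1, 0, 0); (1, 1, 1); (0, 0, 3))


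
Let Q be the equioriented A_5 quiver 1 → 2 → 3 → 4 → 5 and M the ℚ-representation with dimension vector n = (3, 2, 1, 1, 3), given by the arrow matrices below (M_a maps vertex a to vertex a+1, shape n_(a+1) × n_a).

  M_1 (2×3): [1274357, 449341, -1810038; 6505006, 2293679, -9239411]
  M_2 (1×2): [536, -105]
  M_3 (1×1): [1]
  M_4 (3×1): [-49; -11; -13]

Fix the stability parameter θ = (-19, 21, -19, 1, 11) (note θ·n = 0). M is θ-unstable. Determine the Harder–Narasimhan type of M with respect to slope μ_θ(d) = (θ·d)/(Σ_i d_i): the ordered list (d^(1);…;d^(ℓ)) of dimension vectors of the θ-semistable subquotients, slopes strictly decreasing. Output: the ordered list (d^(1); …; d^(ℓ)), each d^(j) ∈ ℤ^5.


Barcode: M ≅ I[1,1], I[1,2], I[1,5], I[5,5]^2. HN layers by μ_θ (4 steps, strictly decreasing):
  μ^(1)=21; μ^(2)=11; μ^(3)=1; μ^(4)=-19

((0, 1, 0, 0, 0); (0, 0, 0, 0, 3); (0, 1, 1, 1, 0); (3, 0, 0, 0, 0))


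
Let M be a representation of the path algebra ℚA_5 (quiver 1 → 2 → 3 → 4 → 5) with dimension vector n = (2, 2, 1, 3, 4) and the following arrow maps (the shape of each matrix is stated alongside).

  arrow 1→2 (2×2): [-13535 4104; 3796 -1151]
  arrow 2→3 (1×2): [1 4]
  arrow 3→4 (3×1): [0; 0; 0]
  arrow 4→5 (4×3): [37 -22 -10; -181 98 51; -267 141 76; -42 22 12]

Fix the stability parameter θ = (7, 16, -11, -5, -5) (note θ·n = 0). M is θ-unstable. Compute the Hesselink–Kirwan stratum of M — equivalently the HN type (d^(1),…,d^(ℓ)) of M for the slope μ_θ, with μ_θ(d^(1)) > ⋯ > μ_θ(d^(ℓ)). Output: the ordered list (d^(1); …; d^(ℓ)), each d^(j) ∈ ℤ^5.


Barcode: M ≅ I[1,2], I[1,3], I[4,5]^3, I[5,5]. HN layers by μ_θ (4 steps, strictly decreasing):
  μ^(1)=16; μ^(2)=7; μ^(3)=4; μ^(4)=-5

((0, 1, 0, 0, 0); (1, 0, 0, 0, 0); (1, 1, 1, 0, 0); (0, 0, 0, 3, 4))


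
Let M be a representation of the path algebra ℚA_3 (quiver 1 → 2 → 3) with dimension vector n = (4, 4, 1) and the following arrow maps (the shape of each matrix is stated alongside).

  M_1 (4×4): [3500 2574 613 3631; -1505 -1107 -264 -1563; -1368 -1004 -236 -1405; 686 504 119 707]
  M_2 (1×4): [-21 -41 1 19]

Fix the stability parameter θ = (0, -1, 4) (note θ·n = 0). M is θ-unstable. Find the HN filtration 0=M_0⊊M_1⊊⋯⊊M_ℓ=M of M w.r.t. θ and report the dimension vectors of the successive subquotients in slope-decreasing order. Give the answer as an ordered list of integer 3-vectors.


Interval decomposition of M: I[1,1], I[1,2]^2, I[1,3], I[2,2].
HN type (ℓ=4): μ^(1)=4; μ^(2)=0; μ^(3)=-1/2; μ^(4)=-1

((0, 0, 1); (1, 0, 0); (3, 3, 0); (0, 1, 0))


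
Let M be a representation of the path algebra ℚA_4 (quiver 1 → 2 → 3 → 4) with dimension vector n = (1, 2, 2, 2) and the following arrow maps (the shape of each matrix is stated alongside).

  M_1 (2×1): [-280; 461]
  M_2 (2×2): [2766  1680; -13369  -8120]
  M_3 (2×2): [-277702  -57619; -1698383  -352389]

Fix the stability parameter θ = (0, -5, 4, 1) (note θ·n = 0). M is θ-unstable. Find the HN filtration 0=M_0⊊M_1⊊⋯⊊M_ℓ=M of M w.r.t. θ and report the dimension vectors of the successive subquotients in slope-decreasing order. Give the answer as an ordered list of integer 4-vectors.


Barcode: M ≅ I[1,2], I[2,4], I[3,4]. HN layers by μ_θ (3 steps, strictly decreasing):
  μ^(1)=5/2; μ^(2)=-5/2; μ^(3)=-5

((0, 0, 2, 2); (1, 1, 0, 0); (0, 1, 0, 0))


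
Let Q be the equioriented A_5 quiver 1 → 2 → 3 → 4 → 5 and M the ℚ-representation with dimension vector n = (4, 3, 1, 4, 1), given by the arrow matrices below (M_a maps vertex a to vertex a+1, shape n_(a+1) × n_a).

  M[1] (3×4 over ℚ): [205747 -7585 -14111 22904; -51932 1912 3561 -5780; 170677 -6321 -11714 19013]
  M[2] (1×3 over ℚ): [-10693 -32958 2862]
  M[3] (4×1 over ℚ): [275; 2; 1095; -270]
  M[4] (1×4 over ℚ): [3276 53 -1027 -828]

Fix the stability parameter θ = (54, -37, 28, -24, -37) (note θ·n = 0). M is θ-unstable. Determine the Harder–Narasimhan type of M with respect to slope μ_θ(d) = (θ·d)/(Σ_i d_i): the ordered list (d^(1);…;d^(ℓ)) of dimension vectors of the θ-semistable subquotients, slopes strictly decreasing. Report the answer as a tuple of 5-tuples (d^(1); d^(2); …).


Interval decomposition of M: I[1,1], I[1,2]^2, I[1,5], I[4,4]^3.
HN type (ℓ=4): μ^(1)=54; μ^(2)=17/2; μ^(3)=-16/5; μ^(4)=-24

((1, 0, 0, 0, 0); (2, 2, 0, 0, 0); (1, 1, 1, 1, 1); (0, 0, 0, 3, 0))


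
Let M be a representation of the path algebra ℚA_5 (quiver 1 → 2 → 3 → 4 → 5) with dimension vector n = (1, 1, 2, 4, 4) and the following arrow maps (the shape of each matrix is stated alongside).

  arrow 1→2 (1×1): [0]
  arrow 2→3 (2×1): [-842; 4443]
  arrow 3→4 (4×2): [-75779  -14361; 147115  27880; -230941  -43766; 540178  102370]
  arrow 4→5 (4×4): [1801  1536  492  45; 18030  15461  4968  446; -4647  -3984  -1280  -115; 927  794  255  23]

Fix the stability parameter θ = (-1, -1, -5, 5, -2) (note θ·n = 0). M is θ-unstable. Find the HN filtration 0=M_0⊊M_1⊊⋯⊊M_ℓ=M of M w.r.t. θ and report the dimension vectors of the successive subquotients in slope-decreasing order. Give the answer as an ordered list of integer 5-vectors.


Interval decomposition of M: I[1,1], I[2,5], I[3,5], I[4,4], I[4,5], I[5,5].
HN type (ℓ=6): μ^(1)=5; μ^(2)=3/2; μ^(3)=-1; μ^(4)=-2; μ^(5)=-3; μ^(6)=-5

((0, 0, 0, 1, 0); (0, 0, 0, 3, 3); (1, 0, 0, 0, 0); (0, 0, 0, 0, 1); (0, 1, 1, 0, 0); (0, 0, 1, 0, 0))


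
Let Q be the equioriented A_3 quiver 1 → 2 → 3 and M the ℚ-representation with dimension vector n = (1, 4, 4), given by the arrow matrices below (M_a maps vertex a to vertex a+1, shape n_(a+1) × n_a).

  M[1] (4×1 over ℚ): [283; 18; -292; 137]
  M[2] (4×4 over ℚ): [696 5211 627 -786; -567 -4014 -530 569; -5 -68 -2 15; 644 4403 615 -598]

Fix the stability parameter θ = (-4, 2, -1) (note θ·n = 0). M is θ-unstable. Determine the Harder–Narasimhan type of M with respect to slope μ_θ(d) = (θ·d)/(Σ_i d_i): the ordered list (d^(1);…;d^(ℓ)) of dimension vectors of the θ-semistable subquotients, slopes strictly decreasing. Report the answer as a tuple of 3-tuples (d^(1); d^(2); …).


Barcode: M ≅ I[1,2], I[2,3]^3, I[3,3]. HN layers by μ_θ (4 steps, strictly decreasing):
  μ^(1)=2; μ^(2)=1/2; μ^(3)=-1; μ^(4)=-4

((0, 1, 0); (0, 3, 3); (0, 0, 1); (1, 0, 0))


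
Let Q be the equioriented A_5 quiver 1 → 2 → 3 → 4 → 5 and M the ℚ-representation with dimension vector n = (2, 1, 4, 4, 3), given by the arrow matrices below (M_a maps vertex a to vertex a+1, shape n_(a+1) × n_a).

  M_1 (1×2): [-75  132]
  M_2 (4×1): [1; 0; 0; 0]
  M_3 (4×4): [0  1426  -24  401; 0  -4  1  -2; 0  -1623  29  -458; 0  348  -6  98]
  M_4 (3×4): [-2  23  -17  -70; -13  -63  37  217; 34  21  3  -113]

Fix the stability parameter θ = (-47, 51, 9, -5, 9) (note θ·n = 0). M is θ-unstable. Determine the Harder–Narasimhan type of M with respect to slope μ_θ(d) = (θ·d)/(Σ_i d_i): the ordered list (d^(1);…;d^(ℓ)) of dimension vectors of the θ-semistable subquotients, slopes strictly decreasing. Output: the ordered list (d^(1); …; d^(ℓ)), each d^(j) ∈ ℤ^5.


Via rank(M_{q-1}∘⋯∘M_p): M ≅ I[1,1], I[1,3], I[3,4], I[3,5]^2, I[4,5].
μ_θ-semistable layers: μ^(1)=30; μ^(2)=9; μ^(3)=2; μ^(4)=-5; μ^(5)=-47

((0, 1, 1, 0, 0); (0, 0, 0, 0, 3); (0, 0, 3, 3, 0); (0, 0, 0, 1, 0); (2, 0, 0, 0, 0))


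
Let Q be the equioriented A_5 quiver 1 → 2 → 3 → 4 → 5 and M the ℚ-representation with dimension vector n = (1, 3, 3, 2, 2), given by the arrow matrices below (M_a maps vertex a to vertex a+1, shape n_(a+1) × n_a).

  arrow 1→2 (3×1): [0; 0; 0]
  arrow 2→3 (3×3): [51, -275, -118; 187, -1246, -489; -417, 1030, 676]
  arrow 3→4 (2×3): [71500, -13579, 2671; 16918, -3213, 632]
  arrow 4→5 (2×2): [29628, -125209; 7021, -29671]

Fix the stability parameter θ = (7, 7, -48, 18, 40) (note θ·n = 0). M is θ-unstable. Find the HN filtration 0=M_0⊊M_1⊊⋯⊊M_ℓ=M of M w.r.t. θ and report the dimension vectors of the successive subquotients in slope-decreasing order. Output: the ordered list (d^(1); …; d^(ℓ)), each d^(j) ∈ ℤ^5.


Via rank(M_{q-1}∘⋯∘M_p): M ≅ I[1,1], I[2,3], I[2,5]^2.
μ_θ-semistable layers: μ^(1)=40; μ^(2)=18; μ^(3)=7; μ^(4)=-41/2

((0, 0, 0, 0, 2); (0, 0, 0, 2, 0); (1, 0, 0, 0, 0); (0, 3, 3, 0, 0))


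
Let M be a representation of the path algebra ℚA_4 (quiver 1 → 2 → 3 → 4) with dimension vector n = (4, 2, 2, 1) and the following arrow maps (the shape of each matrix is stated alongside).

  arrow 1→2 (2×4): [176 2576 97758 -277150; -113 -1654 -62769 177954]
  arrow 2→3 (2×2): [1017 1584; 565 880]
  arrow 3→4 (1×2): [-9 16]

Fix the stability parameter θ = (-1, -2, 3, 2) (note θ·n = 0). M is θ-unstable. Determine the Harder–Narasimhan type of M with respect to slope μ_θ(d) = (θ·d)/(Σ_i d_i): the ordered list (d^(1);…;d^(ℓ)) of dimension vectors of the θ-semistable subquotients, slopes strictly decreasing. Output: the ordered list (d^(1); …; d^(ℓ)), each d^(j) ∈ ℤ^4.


Barcode: M ≅ I[1,1]^2, I[1,2], I[1,4], I[3,3]. HN layers by μ_θ (4 steps, strictly decreasing):
  μ^(1)=3; μ^(2)=5/2; μ^(3)=-1; μ^(4)=-3/2

((0, 0, 1, 0); (0, 0, 1, 1); (2, 0, 0, 0); (2, 2, 0, 0))


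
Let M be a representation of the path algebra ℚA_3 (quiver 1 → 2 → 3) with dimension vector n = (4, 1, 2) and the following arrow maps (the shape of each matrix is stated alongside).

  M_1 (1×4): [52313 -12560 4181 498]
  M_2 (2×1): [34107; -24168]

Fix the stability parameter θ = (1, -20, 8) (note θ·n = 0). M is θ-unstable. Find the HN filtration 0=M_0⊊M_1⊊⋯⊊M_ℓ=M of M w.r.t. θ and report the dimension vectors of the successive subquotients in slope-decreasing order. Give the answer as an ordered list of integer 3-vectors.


Barcode: M ≅ I[1,1]^3, I[1,3], I[3,3]. HN layers by μ_θ (3 steps, strictly decreasing):
  μ^(1)=8; μ^(2)=1; μ^(3)=-19/2

((0, 0, 2); (3, 0, 0); (1, 1, 0))


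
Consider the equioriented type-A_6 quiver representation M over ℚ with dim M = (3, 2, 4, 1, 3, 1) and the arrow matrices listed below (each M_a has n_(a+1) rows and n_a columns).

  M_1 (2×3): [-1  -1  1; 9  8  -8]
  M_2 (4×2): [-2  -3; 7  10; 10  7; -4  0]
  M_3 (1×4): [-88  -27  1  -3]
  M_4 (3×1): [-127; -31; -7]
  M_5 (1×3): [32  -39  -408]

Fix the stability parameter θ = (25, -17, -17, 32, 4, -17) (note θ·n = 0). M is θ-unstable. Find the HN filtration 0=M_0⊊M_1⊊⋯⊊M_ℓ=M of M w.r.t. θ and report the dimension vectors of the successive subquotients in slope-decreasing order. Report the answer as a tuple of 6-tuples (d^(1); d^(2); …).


Interval decomposition of M: I[1,1], I[1,3], I[1,6], I[3,3]^2, I[5,5]^2.
HN type (ℓ=5): μ^(1)=25; μ^(2)=19/3; μ^(3)=4; μ^(4)=-3; μ^(5)=-17

((1, 0, 0, 0, 0, 0); (0, 0, 0, 1, 1, 1); (0, 0, 0, 0, 2, 0); (2, 2, 2, 0, 0, 0); (0, 0, 2, 0, 0, 0))


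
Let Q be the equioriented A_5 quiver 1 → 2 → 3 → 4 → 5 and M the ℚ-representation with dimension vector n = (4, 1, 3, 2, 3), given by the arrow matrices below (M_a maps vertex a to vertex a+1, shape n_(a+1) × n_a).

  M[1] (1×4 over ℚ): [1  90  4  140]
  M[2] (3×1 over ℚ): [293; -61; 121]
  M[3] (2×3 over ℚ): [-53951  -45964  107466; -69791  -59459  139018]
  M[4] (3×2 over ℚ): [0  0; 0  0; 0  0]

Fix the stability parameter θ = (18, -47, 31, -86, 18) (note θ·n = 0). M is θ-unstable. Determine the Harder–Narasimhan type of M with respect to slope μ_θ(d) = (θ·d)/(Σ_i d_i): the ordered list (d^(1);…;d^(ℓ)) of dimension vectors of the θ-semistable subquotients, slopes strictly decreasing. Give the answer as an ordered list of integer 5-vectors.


Interval decomposition of M: I[1,1]^3, I[1,4], I[3,3], I[3,4], I[5,5]^3.
HN type (ℓ=4): μ^(1)=31; μ^(2)=18; μ^(3)=-21; μ^(4)=-55/2

((0, 0, 1, 0, 0); (3, 0, 0, 0, 3); (1, 1, 1, 1, 0); (0, 0, 1, 1, 0))


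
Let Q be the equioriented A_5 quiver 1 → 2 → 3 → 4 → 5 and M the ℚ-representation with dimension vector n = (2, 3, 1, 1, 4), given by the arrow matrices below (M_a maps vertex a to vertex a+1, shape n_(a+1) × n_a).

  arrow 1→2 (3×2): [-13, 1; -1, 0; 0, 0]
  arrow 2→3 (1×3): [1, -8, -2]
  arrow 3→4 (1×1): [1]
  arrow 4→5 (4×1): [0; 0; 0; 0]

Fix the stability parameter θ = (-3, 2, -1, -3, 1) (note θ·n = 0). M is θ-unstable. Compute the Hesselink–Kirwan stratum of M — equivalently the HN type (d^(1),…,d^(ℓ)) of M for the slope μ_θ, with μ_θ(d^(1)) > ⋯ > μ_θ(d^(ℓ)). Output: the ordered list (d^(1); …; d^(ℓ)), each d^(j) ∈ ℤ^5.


Via rank(M_{q-1}∘⋯∘M_p): M ≅ I[1,2], I[1,4], I[2,2], I[5,5]^4.
μ_θ-semistable layers: μ^(1)=2; μ^(2)=1; μ^(3)=-2/3; μ^(4)=-3

((0, 2, 0, 0, 0); (0, 0, 0, 0, 4); (0, 1, 1, 1, 0); (2, 0, 0, 0, 0))


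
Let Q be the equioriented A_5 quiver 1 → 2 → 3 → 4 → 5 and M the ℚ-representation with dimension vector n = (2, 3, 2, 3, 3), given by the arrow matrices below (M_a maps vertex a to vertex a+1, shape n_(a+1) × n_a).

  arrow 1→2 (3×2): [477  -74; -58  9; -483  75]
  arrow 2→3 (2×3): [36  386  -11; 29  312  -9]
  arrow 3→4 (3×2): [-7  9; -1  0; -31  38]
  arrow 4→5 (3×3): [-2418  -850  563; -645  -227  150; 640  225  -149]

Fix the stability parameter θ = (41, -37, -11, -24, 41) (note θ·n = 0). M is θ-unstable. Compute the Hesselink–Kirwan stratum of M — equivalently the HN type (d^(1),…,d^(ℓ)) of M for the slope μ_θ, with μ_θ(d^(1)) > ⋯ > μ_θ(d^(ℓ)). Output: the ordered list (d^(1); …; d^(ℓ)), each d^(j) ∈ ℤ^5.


Barcode: M ≅ I[1,5]^2, I[2,2], I[4,5]. HN layers by μ_θ (4 steps, strictly decreasing):
  μ^(1)=41; μ^(2)=-31/4; μ^(3)=-24; μ^(4)=-37

((0, 0, 0, 0, 3); (2, 2, 2, 2, 0); (0, 0, 0, 1, 0); (0, 1, 0, 0, 0))


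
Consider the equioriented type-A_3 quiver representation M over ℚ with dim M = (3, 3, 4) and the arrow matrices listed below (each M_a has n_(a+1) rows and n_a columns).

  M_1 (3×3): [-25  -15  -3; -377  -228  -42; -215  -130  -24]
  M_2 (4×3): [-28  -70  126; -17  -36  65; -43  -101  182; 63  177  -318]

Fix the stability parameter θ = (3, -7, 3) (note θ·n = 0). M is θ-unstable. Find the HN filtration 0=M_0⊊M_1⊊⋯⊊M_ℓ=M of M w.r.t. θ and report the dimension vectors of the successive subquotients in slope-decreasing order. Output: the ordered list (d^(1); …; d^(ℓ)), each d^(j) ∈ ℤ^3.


Via rank(M_{q-1}∘⋯∘M_p): M ≅ I[1,1], I[1,2], I[1,3], I[2,3], I[3,3]^2.
μ_θ-semistable layers: μ^(1)=3; μ^(2)=-2; μ^(3)=-7

((1, 0, 4); (2, 2, 0); (0, 1, 0))


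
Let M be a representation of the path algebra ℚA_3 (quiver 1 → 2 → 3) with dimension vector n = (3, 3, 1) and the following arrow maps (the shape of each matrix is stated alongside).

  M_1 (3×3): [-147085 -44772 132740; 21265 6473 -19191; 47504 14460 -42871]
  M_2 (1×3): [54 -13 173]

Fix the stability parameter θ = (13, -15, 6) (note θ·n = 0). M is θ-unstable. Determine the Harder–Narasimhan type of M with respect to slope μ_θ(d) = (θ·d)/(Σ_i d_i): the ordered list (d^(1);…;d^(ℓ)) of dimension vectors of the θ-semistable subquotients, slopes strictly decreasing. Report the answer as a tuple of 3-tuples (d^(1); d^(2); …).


Barcode: M ≅ I[1,2]^2, I[1,3]. HN layers by μ_θ (2 steps, strictly decreasing):
  μ^(1)=6; μ^(2)=-1

((0, 0, 1); (3, 3, 0))


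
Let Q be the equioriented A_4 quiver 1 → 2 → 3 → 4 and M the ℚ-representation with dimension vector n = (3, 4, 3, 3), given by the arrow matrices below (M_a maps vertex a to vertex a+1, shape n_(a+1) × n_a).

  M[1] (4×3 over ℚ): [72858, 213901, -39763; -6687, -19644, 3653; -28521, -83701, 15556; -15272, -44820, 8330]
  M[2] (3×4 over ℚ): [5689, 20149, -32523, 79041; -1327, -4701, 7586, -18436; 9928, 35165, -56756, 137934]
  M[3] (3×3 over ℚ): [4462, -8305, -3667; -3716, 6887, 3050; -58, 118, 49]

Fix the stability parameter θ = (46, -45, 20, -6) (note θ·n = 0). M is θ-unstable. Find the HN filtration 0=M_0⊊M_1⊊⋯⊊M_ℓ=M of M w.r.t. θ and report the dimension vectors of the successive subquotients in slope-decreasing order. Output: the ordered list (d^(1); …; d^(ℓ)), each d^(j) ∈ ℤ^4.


Interval decomposition of M: I[1,3], I[1,4]^2, I[2,2], I[4,4].
HN type (ℓ=5): μ^(1)=20; μ^(2)=7; μ^(3)=1/2; μ^(4)=-6; μ^(5)=-45

((0, 0, 1, 0); (0, 0, 2, 2); (3, 3, 0, 0); (0, 0, 0, 1); (0, 1, 0, 0))


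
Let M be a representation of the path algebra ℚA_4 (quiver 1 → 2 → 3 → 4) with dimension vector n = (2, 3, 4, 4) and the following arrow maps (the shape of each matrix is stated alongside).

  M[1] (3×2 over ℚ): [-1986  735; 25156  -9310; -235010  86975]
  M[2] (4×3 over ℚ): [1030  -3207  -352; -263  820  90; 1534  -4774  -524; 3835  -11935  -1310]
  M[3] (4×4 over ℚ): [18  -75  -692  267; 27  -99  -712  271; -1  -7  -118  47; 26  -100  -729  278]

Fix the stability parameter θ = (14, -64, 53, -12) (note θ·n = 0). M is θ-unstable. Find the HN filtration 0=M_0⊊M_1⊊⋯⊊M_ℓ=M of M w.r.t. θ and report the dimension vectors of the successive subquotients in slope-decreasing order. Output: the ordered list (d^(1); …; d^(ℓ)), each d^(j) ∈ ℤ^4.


Barcode: M ≅ I[1,1], I[1,3], I[2,2], I[2,4], I[3,4]^2, I[4,4]. HN layers by μ_θ (6 steps, strictly decreasing):
  μ^(1)=53; μ^(2)=41/2; μ^(3)=14; μ^(4)=-12; μ^(5)=-25; μ^(6)=-64

((0, 0, 1, 0); (0, 0, 3, 3); (1, 0, 0, 0); (0, 0, 0, 1); (1, 1, 0, 0); (0, 2, 0, 0))


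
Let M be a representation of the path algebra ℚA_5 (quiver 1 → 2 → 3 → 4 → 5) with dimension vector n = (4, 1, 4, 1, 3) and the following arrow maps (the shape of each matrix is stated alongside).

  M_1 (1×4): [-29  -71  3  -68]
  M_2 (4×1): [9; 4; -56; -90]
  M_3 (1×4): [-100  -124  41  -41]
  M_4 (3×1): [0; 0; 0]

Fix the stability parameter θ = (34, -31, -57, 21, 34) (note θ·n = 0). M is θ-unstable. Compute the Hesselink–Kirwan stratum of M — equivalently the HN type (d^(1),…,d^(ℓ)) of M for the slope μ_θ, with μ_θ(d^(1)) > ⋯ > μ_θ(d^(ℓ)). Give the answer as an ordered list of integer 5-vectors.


Via rank(M_{q-1}∘⋯∘M_p): M ≅ I[1,1]^3, I[1,4], I[3,3]^3, I[5,5]^3.
μ_θ-semistable layers: μ^(1)=34; μ^(2)=21; μ^(3)=-18; μ^(4)=-57

((3, 0, 0, 0, 3); (0, 0, 0, 1, 0); (1, 1, 1, 0, 0); (0, 0, 3, 0, 0))


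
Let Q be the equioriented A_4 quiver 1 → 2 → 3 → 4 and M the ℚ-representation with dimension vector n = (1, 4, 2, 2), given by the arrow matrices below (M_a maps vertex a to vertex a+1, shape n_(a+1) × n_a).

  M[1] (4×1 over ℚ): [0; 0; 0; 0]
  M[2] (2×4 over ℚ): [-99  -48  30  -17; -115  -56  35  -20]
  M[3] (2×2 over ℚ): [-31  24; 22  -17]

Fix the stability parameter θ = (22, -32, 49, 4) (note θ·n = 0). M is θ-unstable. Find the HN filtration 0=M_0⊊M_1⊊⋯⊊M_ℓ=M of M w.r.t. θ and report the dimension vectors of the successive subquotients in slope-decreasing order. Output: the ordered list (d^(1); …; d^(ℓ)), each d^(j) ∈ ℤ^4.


Barcode: M ≅ I[1,1], I[2,2]^2, I[2,4]^2. HN layers by μ_θ (3 steps, strictly decreasing):
  μ^(1)=53/2; μ^(2)=22; μ^(3)=-32

((0, 0, 2, 2); (1, 0, 0, 0); (0, 4, 0, 0))


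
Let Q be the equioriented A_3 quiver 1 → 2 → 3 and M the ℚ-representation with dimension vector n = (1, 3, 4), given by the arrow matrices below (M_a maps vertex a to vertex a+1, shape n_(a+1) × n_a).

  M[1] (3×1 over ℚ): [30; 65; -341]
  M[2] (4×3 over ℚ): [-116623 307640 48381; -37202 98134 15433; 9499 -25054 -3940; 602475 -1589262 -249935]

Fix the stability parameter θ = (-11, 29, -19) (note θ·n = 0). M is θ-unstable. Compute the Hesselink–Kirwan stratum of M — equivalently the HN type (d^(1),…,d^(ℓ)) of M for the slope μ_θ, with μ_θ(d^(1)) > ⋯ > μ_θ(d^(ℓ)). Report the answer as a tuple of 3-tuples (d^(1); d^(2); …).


Via rank(M_{q-1}∘⋯∘M_p): M ≅ I[1,3], I[2,3]^2, I[3,3].
μ_θ-semistable layers: μ^(1)=5; μ^(2)=-11; μ^(3)=-19

((0, 3, 3); (1, 0, 0); (0, 0, 1))


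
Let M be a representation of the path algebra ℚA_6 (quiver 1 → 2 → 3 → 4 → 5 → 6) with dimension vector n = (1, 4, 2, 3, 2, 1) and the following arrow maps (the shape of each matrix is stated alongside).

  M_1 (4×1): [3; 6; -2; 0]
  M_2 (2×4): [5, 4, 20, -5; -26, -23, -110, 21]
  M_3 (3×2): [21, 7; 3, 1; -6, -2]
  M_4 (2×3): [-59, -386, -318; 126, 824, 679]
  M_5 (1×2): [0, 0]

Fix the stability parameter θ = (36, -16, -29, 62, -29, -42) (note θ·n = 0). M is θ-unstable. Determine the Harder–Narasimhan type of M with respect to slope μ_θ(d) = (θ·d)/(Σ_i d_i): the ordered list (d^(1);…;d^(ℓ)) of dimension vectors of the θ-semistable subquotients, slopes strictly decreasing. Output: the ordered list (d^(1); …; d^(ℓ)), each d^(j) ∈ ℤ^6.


Barcode: M ≅ I[1,5], I[2,2]^2, I[2,3], I[4,4], I[4,5], I[6,6]. HN layers by μ_θ (6 steps, strictly decreasing):
  μ^(1)=62; μ^(2)=33/2; μ^(3)=-3; μ^(4)=-16; μ^(5)=-45/2; μ^(6)=-42

((0, 0, 0, 1, 0, 0); (0, 0, 0, 2, 2, 0); (1, 1, 1, 0, 0, 0); (0, 2, 0, 0, 0, 0); (0, 1, 1, 0, 0, 0); (0, 0, 0, 0, 0, 1))


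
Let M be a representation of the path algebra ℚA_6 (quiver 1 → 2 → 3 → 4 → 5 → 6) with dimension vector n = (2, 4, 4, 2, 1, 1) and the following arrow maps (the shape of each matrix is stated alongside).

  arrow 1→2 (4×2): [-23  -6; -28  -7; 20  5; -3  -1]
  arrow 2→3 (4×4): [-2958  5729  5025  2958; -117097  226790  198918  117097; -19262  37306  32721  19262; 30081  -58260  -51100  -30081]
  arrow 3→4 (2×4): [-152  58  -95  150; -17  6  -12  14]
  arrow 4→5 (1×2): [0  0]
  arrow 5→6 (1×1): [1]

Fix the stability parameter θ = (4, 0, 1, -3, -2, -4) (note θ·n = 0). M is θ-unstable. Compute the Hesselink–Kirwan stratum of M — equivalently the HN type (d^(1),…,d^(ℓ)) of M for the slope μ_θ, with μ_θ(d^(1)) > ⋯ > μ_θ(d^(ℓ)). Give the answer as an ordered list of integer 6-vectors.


Barcode: M ≅ I[1,2], I[1,4], I[2,3], I[2,4], I[3,3], I[5,6]. HN layers by μ_θ (6 steps, strictly decreasing):
  μ^(1)=2; μ^(2)=1; μ^(3)=1/2; μ^(4)=0; μ^(5)=-2/3; μ^(6)=-3

((1, 1, 0, 0, 0, 0); (0, 0, 2, 0, 0, 0); (1, 1, 1, 1, 0, 0); (0, 1, 0, 0, 0, 0); (0, 1, 1, 1, 0, 0); (0, 0, 0, 0, 1, 1))


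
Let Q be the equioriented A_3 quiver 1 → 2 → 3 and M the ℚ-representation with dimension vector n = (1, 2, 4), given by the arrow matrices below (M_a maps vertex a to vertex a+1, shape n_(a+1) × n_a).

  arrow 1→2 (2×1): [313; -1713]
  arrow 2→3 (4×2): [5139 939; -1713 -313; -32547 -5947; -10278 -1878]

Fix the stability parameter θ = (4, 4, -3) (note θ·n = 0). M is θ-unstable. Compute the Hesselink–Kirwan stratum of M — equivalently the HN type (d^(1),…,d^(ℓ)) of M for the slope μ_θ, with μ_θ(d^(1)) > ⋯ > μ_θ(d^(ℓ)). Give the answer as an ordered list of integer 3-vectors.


Via rank(M_{q-1}∘⋯∘M_p): M ≅ I[1,2], I[2,3], I[3,3]^3.
μ_θ-semistable layers: μ^(1)=4; μ^(2)=1/2; μ^(3)=-3

((1, 1, 0); (0, 1, 1); (0, 0, 3))


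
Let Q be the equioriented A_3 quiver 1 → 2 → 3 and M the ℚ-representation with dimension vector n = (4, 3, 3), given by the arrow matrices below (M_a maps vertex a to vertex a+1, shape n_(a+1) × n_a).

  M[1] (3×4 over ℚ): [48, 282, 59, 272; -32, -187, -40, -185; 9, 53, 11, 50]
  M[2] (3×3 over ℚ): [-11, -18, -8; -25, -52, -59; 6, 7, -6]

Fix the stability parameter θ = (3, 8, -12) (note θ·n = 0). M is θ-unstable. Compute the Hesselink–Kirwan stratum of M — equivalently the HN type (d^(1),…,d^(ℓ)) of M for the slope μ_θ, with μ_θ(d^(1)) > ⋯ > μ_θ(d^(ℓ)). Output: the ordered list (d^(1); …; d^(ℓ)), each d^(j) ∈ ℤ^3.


Via rank(M_{q-1}∘⋯∘M_p): M ≅ I[1,1], I[1,3]^3.
μ_θ-semistable layers: μ^(1)=3; μ^(2)=-1/3

((1, 0, 0); (3, 3, 3))


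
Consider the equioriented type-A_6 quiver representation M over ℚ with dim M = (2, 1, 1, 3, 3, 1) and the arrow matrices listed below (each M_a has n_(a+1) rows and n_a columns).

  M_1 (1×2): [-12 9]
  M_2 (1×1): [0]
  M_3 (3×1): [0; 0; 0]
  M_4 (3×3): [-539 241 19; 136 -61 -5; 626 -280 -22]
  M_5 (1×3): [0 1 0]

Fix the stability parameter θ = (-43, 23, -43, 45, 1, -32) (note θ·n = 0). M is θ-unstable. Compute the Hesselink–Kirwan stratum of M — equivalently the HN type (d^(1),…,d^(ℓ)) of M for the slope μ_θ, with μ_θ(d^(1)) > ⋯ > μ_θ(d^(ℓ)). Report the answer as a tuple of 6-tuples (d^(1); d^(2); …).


Interval decomposition of M: I[1,1], I[1,2], I[3,3], I[4,5]^2, I[4,6].
HN type (ℓ=3): μ^(1)=23; μ^(2)=14/3; μ^(3)=-43

((0, 1, 0, 2, 2, 0); (0, 0, 0, 1, 1, 1); (2, 0, 1, 0, 0, 0))


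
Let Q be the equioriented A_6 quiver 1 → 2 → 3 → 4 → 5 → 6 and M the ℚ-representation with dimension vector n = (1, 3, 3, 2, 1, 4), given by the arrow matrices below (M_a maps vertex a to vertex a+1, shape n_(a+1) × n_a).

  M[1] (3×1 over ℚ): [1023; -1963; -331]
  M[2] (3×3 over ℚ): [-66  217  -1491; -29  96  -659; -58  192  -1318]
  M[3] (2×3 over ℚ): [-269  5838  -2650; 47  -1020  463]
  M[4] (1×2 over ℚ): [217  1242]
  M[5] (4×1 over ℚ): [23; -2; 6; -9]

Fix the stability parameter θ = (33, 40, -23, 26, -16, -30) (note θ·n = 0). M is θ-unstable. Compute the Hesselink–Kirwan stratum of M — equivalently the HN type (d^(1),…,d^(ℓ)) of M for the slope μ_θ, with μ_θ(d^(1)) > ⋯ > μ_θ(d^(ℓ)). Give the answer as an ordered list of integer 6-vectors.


Via rank(M_{q-1}∘⋯∘M_p): M ≅ I[1,6], I[2,2], I[2,3], I[3,4], I[6,6]^3.
μ_θ-semistable layers: μ^(1)=40; μ^(2)=26; μ^(3)=17/2; μ^(4)=5; μ^(5)=-23; μ^(6)=-30

((0, 1, 0, 0, 0, 0); (0, 0, 0, 1, 0, 0); (0, 1, 1, 0, 0, 0); (1, 1, 1, 1, 1, 1); (0, 0, 1, 0, 0, 0); (0, 0, 0, 0, 0, 3))


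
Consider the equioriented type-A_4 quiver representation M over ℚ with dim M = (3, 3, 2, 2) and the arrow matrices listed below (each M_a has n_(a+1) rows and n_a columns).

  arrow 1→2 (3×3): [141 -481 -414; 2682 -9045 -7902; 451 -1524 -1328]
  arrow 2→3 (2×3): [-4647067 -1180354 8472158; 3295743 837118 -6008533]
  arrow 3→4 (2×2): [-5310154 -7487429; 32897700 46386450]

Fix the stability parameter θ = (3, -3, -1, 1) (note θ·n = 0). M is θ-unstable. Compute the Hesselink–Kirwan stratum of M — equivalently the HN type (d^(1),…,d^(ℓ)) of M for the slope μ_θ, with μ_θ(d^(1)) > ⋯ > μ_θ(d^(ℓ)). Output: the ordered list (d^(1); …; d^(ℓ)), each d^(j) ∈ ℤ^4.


Via rank(M_{q-1}∘⋯∘M_p): M ≅ I[1,1], I[1,3], I[1,4], I[2,2], I[4,4].
μ_θ-semistable layers: μ^(1)=3; μ^(2)=1; μ^(3)=-1/3; μ^(4)=-3

((1, 0, 0, 0); (0, 0, 0, 2); (2, 2, 2, 0); (0, 1, 0, 0))


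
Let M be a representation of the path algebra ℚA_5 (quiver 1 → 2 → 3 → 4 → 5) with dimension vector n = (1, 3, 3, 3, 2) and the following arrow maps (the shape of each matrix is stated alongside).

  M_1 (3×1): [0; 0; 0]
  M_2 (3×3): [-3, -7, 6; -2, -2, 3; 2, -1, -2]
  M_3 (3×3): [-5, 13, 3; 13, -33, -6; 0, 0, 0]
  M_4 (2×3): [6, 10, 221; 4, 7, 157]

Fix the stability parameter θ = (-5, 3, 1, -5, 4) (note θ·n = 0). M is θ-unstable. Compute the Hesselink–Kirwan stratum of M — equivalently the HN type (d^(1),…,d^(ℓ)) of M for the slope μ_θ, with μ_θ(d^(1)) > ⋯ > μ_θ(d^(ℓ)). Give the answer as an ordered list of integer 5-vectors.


Barcode: M ≅ I[1,1], I[2,3], I[2,5]^2, I[4,4]. HN layers by μ_θ (4 steps, strictly decreasing):
  μ^(1)=4; μ^(2)=2; μ^(3)=-1/3; μ^(4)=-5

((0, 0, 0, 0, 2); (0, 1, 1, 0, 0); (0, 2, 2, 2, 0); (1, 0, 0, 1, 0))


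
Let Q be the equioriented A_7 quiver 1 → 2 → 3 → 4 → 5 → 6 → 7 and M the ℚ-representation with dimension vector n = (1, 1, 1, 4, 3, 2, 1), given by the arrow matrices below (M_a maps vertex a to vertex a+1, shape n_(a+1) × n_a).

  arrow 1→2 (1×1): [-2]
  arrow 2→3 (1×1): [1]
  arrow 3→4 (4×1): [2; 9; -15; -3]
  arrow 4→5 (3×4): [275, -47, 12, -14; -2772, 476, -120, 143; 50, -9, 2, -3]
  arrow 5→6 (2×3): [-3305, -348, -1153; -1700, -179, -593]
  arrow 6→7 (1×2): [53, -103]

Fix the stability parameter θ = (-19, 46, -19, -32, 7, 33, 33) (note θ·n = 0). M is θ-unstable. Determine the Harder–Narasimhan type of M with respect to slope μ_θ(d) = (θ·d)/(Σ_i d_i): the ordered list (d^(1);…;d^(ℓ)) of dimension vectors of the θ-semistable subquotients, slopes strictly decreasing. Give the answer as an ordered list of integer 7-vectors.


Barcode: M ≅ I[1,7], I[4,4], I[4,5], I[4,6]. HN layers by μ_θ (5 steps, strictly decreasing):
  μ^(1)=33; μ^(2)=7; μ^(3)=-5/3; μ^(4)=-19; μ^(5)=-32

((0, 0, 0, 0, 0, 2, 1); (0, 0, 0, 0, 3, 0, 0); (0, 1, 1, 1, 0, 0, 0); (1, 0, 0, 0, 0, 0, 0); (0, 0, 0, 3, 0, 0, 0))


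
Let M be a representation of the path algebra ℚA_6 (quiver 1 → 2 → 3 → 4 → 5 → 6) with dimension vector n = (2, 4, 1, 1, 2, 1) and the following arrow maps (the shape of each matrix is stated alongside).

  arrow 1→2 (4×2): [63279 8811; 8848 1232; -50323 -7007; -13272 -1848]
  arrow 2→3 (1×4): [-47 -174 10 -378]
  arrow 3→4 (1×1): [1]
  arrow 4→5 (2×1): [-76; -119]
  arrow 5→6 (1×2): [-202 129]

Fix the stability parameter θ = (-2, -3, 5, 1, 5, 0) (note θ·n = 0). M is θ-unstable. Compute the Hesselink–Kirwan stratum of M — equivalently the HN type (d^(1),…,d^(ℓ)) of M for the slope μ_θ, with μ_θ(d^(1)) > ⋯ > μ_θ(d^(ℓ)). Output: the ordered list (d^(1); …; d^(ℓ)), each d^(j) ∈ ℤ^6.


Interval decomposition of M: I[1,1], I[1,6], I[2,2]^3, I[5,5].
HN type (ℓ=5): μ^(1)=5; μ^(2)=11/4; μ^(3)=-2; μ^(4)=-5/2; μ^(5)=-3

((0, 0, 0, 0, 1, 0); (0, 0, 1, 1, 1, 1); (1, 0, 0, 0, 0, 0); (1, 1, 0, 0, 0, 0); (0, 3, 0, 0, 0, 0))


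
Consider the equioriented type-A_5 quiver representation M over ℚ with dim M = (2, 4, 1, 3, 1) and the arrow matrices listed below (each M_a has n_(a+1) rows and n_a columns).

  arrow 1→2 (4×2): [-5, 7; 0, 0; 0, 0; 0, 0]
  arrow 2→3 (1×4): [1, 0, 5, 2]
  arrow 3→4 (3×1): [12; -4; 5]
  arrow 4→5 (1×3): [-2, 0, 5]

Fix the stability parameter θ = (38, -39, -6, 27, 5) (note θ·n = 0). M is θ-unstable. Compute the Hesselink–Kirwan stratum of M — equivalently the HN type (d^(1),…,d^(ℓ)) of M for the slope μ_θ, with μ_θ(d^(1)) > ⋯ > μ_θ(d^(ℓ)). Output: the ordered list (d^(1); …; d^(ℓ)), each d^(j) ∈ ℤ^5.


Barcode: M ≅ I[1,1], I[1,5], I[2,2]^3, I[4,4]^2. HN layers by μ_θ (5 steps, strictly decreasing):
  μ^(1)=38; μ^(2)=27; μ^(3)=16; μ^(4)=-7/3; μ^(5)=-39

((1, 0, 0, 0, 0); (0, 0, 0, 2, 0); (0, 0, 0, 1, 1); (1, 1, 1, 0, 0); (0, 3, 0, 0, 0))


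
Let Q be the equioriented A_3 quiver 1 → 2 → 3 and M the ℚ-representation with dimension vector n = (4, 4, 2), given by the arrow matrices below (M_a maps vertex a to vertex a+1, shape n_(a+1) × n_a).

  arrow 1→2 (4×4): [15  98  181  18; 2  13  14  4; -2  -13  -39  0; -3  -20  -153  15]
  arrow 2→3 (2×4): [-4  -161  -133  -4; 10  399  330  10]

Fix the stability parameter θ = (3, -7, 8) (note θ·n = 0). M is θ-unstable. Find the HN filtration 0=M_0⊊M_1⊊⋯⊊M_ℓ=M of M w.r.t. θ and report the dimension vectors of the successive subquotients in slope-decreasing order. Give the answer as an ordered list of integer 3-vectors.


Interval decomposition of M: I[1,2]^2, I[1,3]^2.
HN type (ℓ=2): μ^(1)=8; μ^(2)=-2

((0, 0, 2); (4, 4, 0))


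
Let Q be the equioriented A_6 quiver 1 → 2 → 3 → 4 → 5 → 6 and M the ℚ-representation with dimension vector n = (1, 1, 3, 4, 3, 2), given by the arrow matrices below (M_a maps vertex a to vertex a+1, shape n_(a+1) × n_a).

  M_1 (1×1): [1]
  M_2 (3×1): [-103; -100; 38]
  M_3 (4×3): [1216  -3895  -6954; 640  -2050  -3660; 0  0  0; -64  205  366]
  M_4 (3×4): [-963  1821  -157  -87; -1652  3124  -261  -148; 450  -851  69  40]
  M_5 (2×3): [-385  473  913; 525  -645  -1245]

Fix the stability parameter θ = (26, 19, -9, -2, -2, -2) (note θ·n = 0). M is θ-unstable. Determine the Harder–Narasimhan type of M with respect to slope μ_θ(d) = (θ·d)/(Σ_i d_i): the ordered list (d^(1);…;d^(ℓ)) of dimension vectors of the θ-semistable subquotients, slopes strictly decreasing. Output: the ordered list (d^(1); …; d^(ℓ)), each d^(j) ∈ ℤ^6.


Via rank(M_{q-1}∘⋯∘M_p): M ≅ I[1,3], I[3,3], I[3,4], I[4,5]^2, I[4,6], I[6,6].
μ_θ-semistable layers: μ^(1)=12; μ^(2)=-2; μ^(3)=-9

((1, 1, 1, 0, 0, 0); (0, 0, 0, 4, 3, 2); (0, 0, 2, 0, 0, 0))
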